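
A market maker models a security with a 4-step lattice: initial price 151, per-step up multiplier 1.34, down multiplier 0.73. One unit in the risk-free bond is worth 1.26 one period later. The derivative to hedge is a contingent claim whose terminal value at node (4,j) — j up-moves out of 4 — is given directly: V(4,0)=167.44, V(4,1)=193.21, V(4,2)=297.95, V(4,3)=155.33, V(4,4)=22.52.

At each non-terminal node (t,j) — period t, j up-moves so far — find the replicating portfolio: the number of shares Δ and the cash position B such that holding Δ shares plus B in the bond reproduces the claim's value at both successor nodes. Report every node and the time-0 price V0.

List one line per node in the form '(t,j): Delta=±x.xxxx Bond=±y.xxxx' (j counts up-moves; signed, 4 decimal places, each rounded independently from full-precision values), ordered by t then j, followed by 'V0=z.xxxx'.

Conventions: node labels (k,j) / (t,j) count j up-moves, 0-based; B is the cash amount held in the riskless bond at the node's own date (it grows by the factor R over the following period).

(0,0): Delta=-0.6769 Bond=138.3334
(1,0): Delta=-0.7808 Bond=185.7570
(1,1): Delta=-0.6683 Bond=172.5708
(2,0): Delta=1.5261 Bond=48.4252
(2,1): Delta=-0.9705 Bond=262.0733
(2,2): Delta=-0.6435 Bond=210.7020
(3,0): Delta=0.7192 Bond=108.4131
(3,1): Delta=1.5924 Bond=53.8614
(3,2): Delta=-1.1812 Bond=371.9257
(3,3): Delta=-0.5993 Bond=249.4179
V0=36.1263

Under the risk-neutral measure, an up-move has probability p* = (R−d)/(u−d) = 0.8689 and values discount at R = 1.26.
At maturity the claim pays: V(4,0)=167.4400, V(4,1)=193.2100, V(4,2)=297.9500, V(4,3)=155.3300, V(4,4)=22.5200
Node (3,0) S=58.7416: V=(p*·193.2100+(1−p*)·167.4400)/1.26=150.6590; Δ=(193.2100−167.4400)/(78.7137−42.8813)=0.7192; B=V−Δ·S=108.4131
Node (3,1) S=107.8270: V=(p*·297.9500+(1−p*)·193.2100)/1.26=225.5664; Δ=(297.9500−193.2100)/(144.4882−78.7137)=1.5924; B=V−Δ·S=53.8614
Node (3,2) S=197.9290: V=(p*·155.3300+(1−p*)·297.9500)/1.26=138.1224; Δ=(155.3300−297.9500)/(265.2248−144.4882)=-1.1812; B=V−Δ·S=371.9257
Node (3,3) S=363.3217: V=(p*·22.5200+(1−p*)·155.3300)/1.26=31.6966; Δ=(22.5200−155.3300)/(486.8511−265.2248)=-0.5993; B=V−Δ·S=249.4179
Node (2,0) S=80.4679: V=(p*·225.5664+(1−p*)·150.6590)/1.26=171.2242; Δ=(225.5664−150.6590)/(107.8270−58.7416)=1.5261; B=V−Δ·S=48.4252
Node (2,1) S=147.7082: V=(p*·138.1224+(1−p*)·225.5664)/1.26=118.7226; Δ=(138.1224−225.5664)/(197.9290−107.8270)=-0.9705; B=V−Δ·S=262.0733
Node (2,2) S=271.1356: V=(p*·31.6966+(1−p*)·138.1224)/1.26=36.2334; Δ=(31.6966−138.1224)/(363.3217−197.9290)=-0.6435; B=V−Δ·S=210.7020
Node (1,0) S=110.2300: V=(p*·118.7226+(1−p*)·171.2242)/1.26=99.6889; Δ=(118.7226−171.2242)/(147.7082−80.4679)=-0.7808; B=V−Δ·S=185.7570
Node (1,1) S=202.3400: V=(p*·36.2334+(1−p*)·118.7226)/1.26=37.3426; Δ=(36.2334−118.7226)/(271.1356−147.7082)=-0.6683; B=V−Δ·S=172.5708
Node (0,0) S=151.0000: V=(p*·37.3426+(1−p*)·99.6889)/1.26=36.1263; Δ=(37.3426−99.6889)/(202.3400−110.2300)=-0.6769; B=V−Δ·S=138.3334
Verification: the root portfolio costs Δ(0,0)·S0 + B(0,0) = 36.1263, matching V0.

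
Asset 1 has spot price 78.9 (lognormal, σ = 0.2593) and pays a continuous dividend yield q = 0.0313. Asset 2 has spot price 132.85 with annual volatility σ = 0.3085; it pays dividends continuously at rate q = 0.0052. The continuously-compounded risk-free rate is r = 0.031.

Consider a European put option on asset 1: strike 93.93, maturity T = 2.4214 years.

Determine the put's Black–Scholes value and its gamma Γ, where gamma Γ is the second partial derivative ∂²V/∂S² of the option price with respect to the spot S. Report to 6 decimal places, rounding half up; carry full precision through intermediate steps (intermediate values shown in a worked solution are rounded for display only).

σ√T = 0.2593·√2.4214 = 0.403493
d₁ = (ln(S/K) + (r−q+σ²/2)T) / (σ√T) = (ln(78.9/93.93) + (0.031−0.0313+0.2593²/2)·2.4214) / 0.403493 = (-0.174369 + 0.080677) / 0.403493 = -0.232202
d₂ = d₁ − σ√T = -0.232202 − 0.403493 = -0.635695
e^{−rT} = 0.927685
e^{−qT} = 0.927011
N(−d₁) = 0.591809,  N(−d₂) = 0.737512
Put price V = K·e^{−rT}·N(−d₂) − S·e^{−qT}·N(−d₁) = 64.264919 − 43.285632 = 20.979287
φ(d₁) = (1/√(2π))·e^{−d₁²/2} = 0.388331
Γ = e^{−qT}·φ(d₁) / (S·σ·√T) = 0.011308

price = 20.979287
Γ = 0.011308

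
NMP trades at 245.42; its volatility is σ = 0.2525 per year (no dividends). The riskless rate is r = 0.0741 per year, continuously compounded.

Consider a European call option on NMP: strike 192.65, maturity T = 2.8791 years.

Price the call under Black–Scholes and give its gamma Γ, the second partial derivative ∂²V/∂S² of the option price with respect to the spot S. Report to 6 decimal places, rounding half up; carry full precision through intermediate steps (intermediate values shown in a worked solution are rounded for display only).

σ√T = 0.2525·√2.8791 = 0.428440
d₁ = (ln(S/K) + (r+σ²/2)T) / (σ√T) = (ln(245.42/192.65) + (0.0741+0.2525²/2)·2.8791) / 0.428440 = (0.242096 + 0.305122) / 0.428440 = 1.277233
d₂ = d₁ − σ√T = 1.277233 − 0.428440 = 0.848794
e^{−rT} = 0.807880
N(d₁) = 0.899240,  N(d₂) = 0.802002
Call price V = S·N(d₁) − K·e^{−rT}·N(d₂) = 220.691500 − 124.822100 = 95.869400
φ(d₁) = (1/√(2π))·e^{−d₁²/2} = 0.176471
Γ = φ(d₁) / (S·σ·√T) = 0.001678

price = 95.869400
Γ = 0.001678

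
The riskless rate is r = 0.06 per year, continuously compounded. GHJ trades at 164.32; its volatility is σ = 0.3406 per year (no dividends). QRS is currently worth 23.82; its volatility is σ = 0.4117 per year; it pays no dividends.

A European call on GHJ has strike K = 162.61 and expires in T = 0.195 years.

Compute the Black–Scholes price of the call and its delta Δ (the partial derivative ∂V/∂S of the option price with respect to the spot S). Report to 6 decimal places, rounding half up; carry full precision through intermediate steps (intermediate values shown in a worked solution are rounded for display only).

price = 11.648522
Δ = 0.588055

σ√T = 0.3406·√0.195 = 0.150405
d₁ = (ln(S/K) + (r+σ²/2)T) / (σ√T) = (ln(164.32/162.61) + (0.06+0.3406²/2)·0.195) / 0.150405 = (0.010461 + 0.023011) / 0.150405 = 0.222545
d₂ = d₁ − σ√T = 0.222545 − 0.150405 = 0.072140
e^{−rT} = 0.988368
N(d₁) = 0.588055,  N(d₂) = 0.528755
Call price V = S·N(d₁) − K·e^{−rT}·N(d₂) = 96.629231 − 84.980708 = 11.648522
Δ = N(d₁) = 0.588055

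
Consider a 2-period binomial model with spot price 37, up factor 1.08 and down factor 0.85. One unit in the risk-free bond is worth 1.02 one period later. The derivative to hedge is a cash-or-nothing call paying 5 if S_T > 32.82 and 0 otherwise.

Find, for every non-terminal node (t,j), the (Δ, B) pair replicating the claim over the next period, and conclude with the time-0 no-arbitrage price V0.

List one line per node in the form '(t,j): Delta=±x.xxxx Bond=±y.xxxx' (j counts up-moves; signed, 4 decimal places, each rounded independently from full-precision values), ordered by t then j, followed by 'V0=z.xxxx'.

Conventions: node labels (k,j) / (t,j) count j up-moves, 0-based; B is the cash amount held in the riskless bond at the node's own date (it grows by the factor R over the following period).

Arbitrage-free pricing uses the up-move probability p* = (R−d)/(u−d) = 0.7391, discounting each step at R = 1.02.
Terminal payoffs: V(2,0)=0.0000, V(2,1)=5.0000, V(2,2)=5.0000
  t=1,j=0: stock 31.4500 → up 33.9660 (V=5.0000), down 26.7325 (V=0.0000). Price 3.6232; hedge Δ=0.6912, bond B=-18.1159.
  t=1,j=1: stock 39.9600 → up 43.1568 (V=5.0000), down 33.9660 (V=5.0000). Price 4.9020; hedge Δ=0.0000, bond B=4.9020.
  t=0,j=0: stock 37.0000 → up 39.9600 (V=4.9020), down 31.4500 (V=3.6232). Price 4.4788; hedge Δ=0.1503, bond B=-1.0811.
Sanity check at the root: Δ(0,0)·S0 + B(0,0) reproduces V0 = 4.4788.

(0,0): Delta=0.1503 Bond=-1.0811
(1,0): Delta=0.6912 Bond=-18.1159
(1,1): Delta=0.0000 Bond=4.9020
V0=4.4788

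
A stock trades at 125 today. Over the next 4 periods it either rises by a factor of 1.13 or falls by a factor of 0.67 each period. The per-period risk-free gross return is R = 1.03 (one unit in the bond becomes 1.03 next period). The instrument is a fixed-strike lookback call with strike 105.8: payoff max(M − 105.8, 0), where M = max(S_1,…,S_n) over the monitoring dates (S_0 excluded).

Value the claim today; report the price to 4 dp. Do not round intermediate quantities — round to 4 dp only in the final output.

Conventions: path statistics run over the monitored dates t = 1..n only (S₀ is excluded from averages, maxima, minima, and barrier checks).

price = 52.7158

Risk-neutral up-probability p* = (R−d)/(u−d) = (1.03−0.67)/(1.13−0.67) = 0.7826; the claim prices as the p*-weighted sum of path payoffs discounted by R^4.
Enumerate all 2^4 = 16 price paths (U = up ×1.13, D = down ×0.67); each path with k up-moves has probability p*^k·(1−p*)^(4−k).
DDDD: M=83.7500, payoff=0.0000, prob=0.002233
UDDD: M=141.2500, payoff=35.4500, prob=0.008040
DUDD: M=94.6375, payoff=0.0000, prob=0.008040
UUDD: M=159.6125, payoff=53.8125, prob=0.028945
DDUD: M=83.7500, payoff=0.0000, prob=0.008040
UDUD: M=141.2500, payoff=35.4500, prob=0.028945
DUUD: M=106.9404, payoff=1.1404, prob=0.028945
UUUD: M=180.3621, payoff=74.5621, prob=0.104202
DDDU: M=83.7500, payoff=0.0000, prob=0.008040
UDDU: M=141.2500, payoff=35.4500, prob=0.028945
DUDU: M=94.6375, payoff=0.0000, prob=0.028945
UUDU: M=159.6125, payoff=53.8125, prob=0.104202
DDUU: M=83.7500, payoff=0.0000, prob=0.028945
UDUU: M=141.2500, payoff=35.4500, prob=0.104202
DUUU: M=120.8426, payoff=15.0426, prob=0.104202
UUUU: M=203.8092, payoff=98.0092, prob=0.375127
Price = Σ prob·payoff / R^4 = 59.332098 / 1.125509 = 52.7158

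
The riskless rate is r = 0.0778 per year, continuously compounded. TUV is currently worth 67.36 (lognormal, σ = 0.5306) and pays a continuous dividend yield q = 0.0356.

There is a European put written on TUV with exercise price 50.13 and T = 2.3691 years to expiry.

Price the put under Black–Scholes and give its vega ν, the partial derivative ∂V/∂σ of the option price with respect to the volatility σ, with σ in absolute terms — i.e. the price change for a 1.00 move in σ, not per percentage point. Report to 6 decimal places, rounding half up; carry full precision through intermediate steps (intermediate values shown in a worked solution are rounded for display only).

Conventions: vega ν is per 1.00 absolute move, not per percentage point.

price = 8.066754
ν = 25.527252

σ√T = 0.5306·√2.3691 = 0.816693
d₁ = (ln(S/K) + (r−q+σ²/2)T) / (σ√T) = (ln(67.36/50.13) + (0.0778−0.0356+0.5306²/2)·2.3691) / 0.816693 = (0.295432 + 0.433470) / 0.816693 = 0.892504
d₂ = d₁ − σ√T = 0.892504 − 0.816693 = 0.075810
e^{−rT} = 0.831673
e^{−qT} = 0.919119
N(−d₁) = 0.186062,  N(−d₂) = 0.469785
Put price V = K·e^{−rT}·N(−d₂) − S·e^{−qT}·N(−d₁) = 19.586165 − 11.519411 = 8.066754
φ(d₁) = (1/√(2π))·e^{−d₁²/2} = 0.267879
ν = S·e^{−qT}·φ(d₁)·√T = 25.527252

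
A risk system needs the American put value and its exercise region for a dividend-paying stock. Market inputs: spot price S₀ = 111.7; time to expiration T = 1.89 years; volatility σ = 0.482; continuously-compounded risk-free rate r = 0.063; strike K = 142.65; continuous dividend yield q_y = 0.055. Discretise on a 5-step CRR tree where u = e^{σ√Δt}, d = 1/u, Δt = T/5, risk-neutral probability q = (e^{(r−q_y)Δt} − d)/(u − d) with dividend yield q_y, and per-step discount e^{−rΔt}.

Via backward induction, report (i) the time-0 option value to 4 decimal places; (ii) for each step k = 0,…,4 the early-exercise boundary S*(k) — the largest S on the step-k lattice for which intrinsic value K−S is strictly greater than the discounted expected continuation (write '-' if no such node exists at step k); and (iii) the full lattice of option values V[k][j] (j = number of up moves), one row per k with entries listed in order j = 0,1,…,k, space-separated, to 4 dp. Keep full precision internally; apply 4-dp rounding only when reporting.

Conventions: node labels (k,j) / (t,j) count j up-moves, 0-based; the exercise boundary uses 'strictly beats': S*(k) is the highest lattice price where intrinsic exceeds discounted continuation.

price = 45.8371
boundary = - - 61.7524 83.0527 61.7524
tree:
45.8371
62.1090 26.9579
80.8976 40.8228 10.1957
96.7350 59.5973 18.3663 0.0000
108.5107 80.8976 33.0845 0.0000 0.0000
117.2663 96.7350 59.5973 0.0000 0.0000 0.0000

params: Δt=0.37800 u=1.34493 d=0.74353 q=0.43149 e^(-rΔt)=0.97647
t_5 payoffs: 117.2663 96.7350 59.5973 0.0000 0.0000 0.0000
t_4: node(4,0) S=34.1393 payoff=108.5107 vs cont=105.8562 → 108.5107 [stop]  node(4,1) S=61.7524 payoff=80.8976 vs cont=78.8112 → 80.8976 [stop]  node(4,2) S=111.7000 payoff=30.9500 vs cont=33.0845 → 33.0845 [wait]  node(4,3) S=202.0470 payoff=0.0000 vs cont=0.0000 → 0.0000 [wait]  node(4,4) S=365.4699 payoff=0.0000 vs cont=0.0000 → 0.0000 [wait]  ⇒ S*(4)=61.7524
t_3: node(3,0) S=45.9150 payoff=96.7350 vs cont=94.3228 → 96.7350 [stop]  node(3,1) S=83.0527 payoff=59.5973 vs cont=58.8486 → 59.5973 [stop]  node(3,2) S=150.2287 payoff=0.0000 vs cont=18.3663 → 18.3663 [wait]  node(3,3) S=271.7390 payoff=0.0000 vs cont=0.0000 → 0.0000 [wait]  ⇒ S*(3)=83.0527
t_2: node(2,0) S=61.7524 payoff=80.8976 vs cont=78.8112 → 80.8976 [stop]  node(2,1) S=111.7000 payoff=30.9500 vs cont=40.8228 → 40.8228 [wait]  node(2,2) S=202.0470 payoff=0.0000 vs cont=10.1957 → 10.1957 [wait]  ⇒ S*(2)=61.7524
t_1: node(1,0) S=83.0527 payoff=59.5973 vs cont=62.1090 → 62.1090 [wait]  node(1,1) S=150.2287 payoff=0.0000 vs cont=26.9579 → 26.9579 [wait]  ⇒ S*(1)=-
t_0: node(0,0) S=111.7000 payoff=30.9500 vs cont=45.8371 → 45.8371 [wait]  ⇒ S*(0)=-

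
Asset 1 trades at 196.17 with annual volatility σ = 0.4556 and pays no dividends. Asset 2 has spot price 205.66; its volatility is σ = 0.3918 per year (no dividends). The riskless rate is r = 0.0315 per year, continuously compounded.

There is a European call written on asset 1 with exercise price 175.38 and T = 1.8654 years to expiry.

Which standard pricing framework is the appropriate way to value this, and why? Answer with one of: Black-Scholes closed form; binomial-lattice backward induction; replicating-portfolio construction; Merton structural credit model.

Key observation: a European claim on asset 1 (strike 175.38) — a lognormal (GBM) underlying with constant rate and volatility — has an exact closed-form value; no lattice or capital structure is involved.

framework: Black-Scholes closed form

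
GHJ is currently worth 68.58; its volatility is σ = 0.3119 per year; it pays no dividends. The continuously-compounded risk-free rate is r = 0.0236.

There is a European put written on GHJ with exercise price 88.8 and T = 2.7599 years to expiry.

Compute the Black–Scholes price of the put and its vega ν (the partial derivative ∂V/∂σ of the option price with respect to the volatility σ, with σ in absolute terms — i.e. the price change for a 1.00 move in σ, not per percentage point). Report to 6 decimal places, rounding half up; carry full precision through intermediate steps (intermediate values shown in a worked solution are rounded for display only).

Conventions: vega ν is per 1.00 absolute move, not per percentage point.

σ√T = 0.3119·√2.7599 = 0.518158
d₁ = (ln(S/K) + (r+σ²/2)T) / (σ√T) = (ln(68.58/88.8) + (0.0236+0.3119²/2)·2.7599) / 0.518158 = (-0.258386 + 0.199377) / 0.518158 = -0.113881
d₂ = d₁ − σ√T = -0.113881 − 0.518158 = -0.632039
e^{−rT} = 0.936942
N(−d₁) = 0.545334,  N(−d₂) = 0.736319
Put price V = K·e^{−rT}·N(−d₂) − S·N(−d₁) = 61.262106 − 37.399000 = 23.863106
φ(d₁) = (1/√(2π))·e^{−d₁²/2} = 0.396364
ν = S·φ(d₁)·√T = 45.158350

price = 23.863106
ν = 45.158350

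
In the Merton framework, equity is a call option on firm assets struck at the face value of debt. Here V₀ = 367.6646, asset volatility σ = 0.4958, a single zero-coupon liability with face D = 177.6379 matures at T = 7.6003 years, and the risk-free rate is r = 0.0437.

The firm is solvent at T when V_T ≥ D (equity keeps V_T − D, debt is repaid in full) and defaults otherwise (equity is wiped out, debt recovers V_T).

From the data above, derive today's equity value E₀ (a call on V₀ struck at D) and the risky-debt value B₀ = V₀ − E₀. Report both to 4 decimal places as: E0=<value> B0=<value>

E0=272.6928 B0=94.9718

With assets at 367.6646 and a single debt payment of 177.6379 at 7.6003 years:
d₁ = [ln(V₀/D) + (r + σ²/2)T] / (σ√T)
   = [ln(367.6646/177.6379) + (0.0437 + 0.5·0.4958²)·7.6003] / (0.4958·√7.6003)
   = [0.727424 + 1.266277] / 1.366853 = 1.458606
d₂ = d₁ − σ√T = 1.458606 − 1.366853 = 0.091753
N(d₁) = 0.927663,  N(d₂) = 0.536553,  e^(−rT) = 0.717392
E₀ = V₀·N(d₁) − D·e^(−rT)·N(d₂)
   = 367.6646·0.927663 − 177.6379·0.717392·0.536553 = 272.692798
B₀ = V₀ − E₀ = 367.6646 − 272.692798 = 94.971802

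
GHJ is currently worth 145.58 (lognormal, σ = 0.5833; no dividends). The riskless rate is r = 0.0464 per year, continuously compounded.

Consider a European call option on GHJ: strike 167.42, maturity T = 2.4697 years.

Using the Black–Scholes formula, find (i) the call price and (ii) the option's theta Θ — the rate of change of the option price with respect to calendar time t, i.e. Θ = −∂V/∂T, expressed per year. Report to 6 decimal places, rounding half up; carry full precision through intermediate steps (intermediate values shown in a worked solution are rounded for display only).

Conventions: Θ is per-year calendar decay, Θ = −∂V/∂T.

price = 50.249481
Θ = -11.994938

σ√T = 0.5833·√2.4697 = 0.916672
d₁ = (ln(S/K) + (r+σ²/2)T) / (σ√T) = (ln(145.58/167.42) + (0.0464+0.5833²/2)·2.4697) / 0.916672 = (-0.139780 + 0.534738) / 0.916672 = 0.430861
d₂ = d₁ − σ√T = 0.430861 − 0.916672 = -0.485811
e^{−rT} = 0.891728
N(d₁) = 0.666715,  N(d₂) = 0.313550
Call price V = S·N(d₁) − K·e^{−rT}·N(d₂) = 97.060404 − 46.810923 = 50.249481
φ(d₁) = (1/√(2π))·e^{−d₁²/2} = 0.363579
Θ = −S·φ(d₁)·σ/(2√T) − r·K·e^{−rT}·N(d₂) = −9.822911 − 2.172027 = -11.994938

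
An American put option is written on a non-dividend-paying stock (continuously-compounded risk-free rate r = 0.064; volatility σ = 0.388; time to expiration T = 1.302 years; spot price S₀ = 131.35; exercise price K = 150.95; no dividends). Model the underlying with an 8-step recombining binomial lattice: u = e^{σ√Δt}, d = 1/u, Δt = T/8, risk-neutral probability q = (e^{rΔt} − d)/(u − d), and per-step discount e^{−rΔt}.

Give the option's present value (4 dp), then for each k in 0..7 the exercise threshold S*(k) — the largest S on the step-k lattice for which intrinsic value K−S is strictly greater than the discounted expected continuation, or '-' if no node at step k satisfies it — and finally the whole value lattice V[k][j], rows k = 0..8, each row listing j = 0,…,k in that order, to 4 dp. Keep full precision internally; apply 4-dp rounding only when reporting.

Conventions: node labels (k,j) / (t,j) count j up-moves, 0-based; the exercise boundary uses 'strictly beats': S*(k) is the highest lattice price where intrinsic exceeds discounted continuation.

Δt=0.16275  u=1.16944  d=0.85511  q=0.49426  discount=0.98964
step 8 (expiry): payoffs max(K−S,0) = 113.4012 99.5983 80.7216 54.9057 19.6000 0.0000 0.0000 0.0000 0.0000
step 7: (k=7,j=0): S=43.9112, K−S=107.0388, hold=105.4747 ⇒ V=107.0388 exercise | (k=7,j=1): S=60.0529, K−S=90.8971, hold=89.3330 ⇒ V=90.8971 exercise | (k=7,j=2): S=82.1282, K−S=68.8218, hold=67.2577 ⇒ V=68.8218 exercise | (k=7,j=3): S=112.3184, K−S=38.6316, hold=37.0675 ⇒ V=38.6316 exercise | (k=7,j=4): S=153.6064, K−S=0.0000, hold=9.8098 ⇒ V=9.8098 continue | (k=7,j=5): S=210.0719, K−S=0.0000, hold=0.0000 ⇒ V=0.0000 continue | (k=7,j=6): S=287.2939, K−S=0.0000, hold=0.0000 ⇒ V=0.0000 continue | (k=7,j=7): S=392.9027, K−S=0.0000, hold=0.0000 ⇒ V=0.0000 continue  boundary S*=112.3184
step 6: (k=6,j=0): S=51.3517, K−S=99.5983, hold=98.0342 ⇒ V=99.5983 exercise | (k=6,j=1): S=70.2284, K−S=80.7216, hold=79.1574 ⇒ V=80.7216 exercise | (k=6,j=2): S=96.0443, K−S=54.9057, hold=53.3416 ⇒ V=54.9057 exercise | (k=6,j=3): S=131.3500, K−S=19.6000, hold=24.1336 ⇒ V=24.1336 continue | (k=6,j=4): S=179.6340, K−S=0.0000, hold=4.9098 ⇒ V=4.9098 continue | (k=6,j=5): S=245.6672, K−S=0.0000, hold=0.0000 ⇒ V=0.0000 continue | (k=6,j=6): S=335.9740, K−S=0.0000, hold=0.0000 ⇒ V=0.0000 continue  boundary S*=96.0443
step 5: (k=5,j=0): S=60.0529, K−S=90.8971, hold=89.3330 ⇒ V=90.8971 exercise | (k=5,j=1): S=82.1282, K−S=68.8218, hold=67.2577 ⇒ V=68.8218 exercise | (k=5,j=2): S=112.3184, K−S=38.6316, hold=39.2850 ⇒ V=39.2850 continue | (k=5,j=3): S=153.6064, K−S=0.0000, hold=14.4805 ⇒ V=14.4805 continue | (k=5,j=4): S=210.0719, K−S=0.0000, hold=2.4574 ⇒ V=2.4574 continue | (k=5,j=5): S=287.2939, K−S=0.0000, hold=0.0000 ⇒ V=0.0000 continue  boundary S*=82.1282
step 4: (k=4,j=0): S=70.2284, K−S=80.7216, hold=79.1574 ⇒ V=80.7216 exercise | (k=4,j=1): S=96.0443, K−S=54.9057, hold=53.6612 ⇒ V=54.9057 exercise | (k=4,j=2): S=131.3500, K−S=19.6000, hold=26.7452 ⇒ V=26.7452 continue | (k=4,j=3): S=179.6340, K−S=0.0000, hold=8.4495 ⇒ V=8.4495 continue | (k=4,j=4): S=245.6672, K−S=0.0000, hold=1.2299 ⇒ V=1.2299 continue  boundary S*=96.0443
step 3: (k=3,j=0): S=82.1282, K−S=68.8218, hold=67.2577 ⇒ V=68.8218 exercise | (k=3,j=1): S=112.3184, K−S=38.6316, hold=40.5624 ⇒ V=40.5624 continue | (k=3,j=2): S=153.6064, K−S=0.0000, hold=17.5190 ⇒ V=17.5190 continue | (k=3,j=3): S=210.0719, K−S=0.0000, hold=4.8306 ⇒ V=4.8306 continue  boundary S*=82.1282
step 2: (k=2,j=0): S=96.0443, K−S=54.9057, hold=54.2860 ⇒ V=54.9057 exercise | (k=2,j=1): S=131.3500, K−S=19.6000, hold=28.8707 ⇒ V=28.8707 continue | (k=2,j=2): S=179.6340, K−S=0.0000, hold=11.1311 ⇒ V=11.1311 continue  boundary S*=96.0443
step 1: (k=1,j=0): S=112.3184, K−S=38.6316, hold=41.6021 ⇒ V=41.6021 continue | (k=1,j=1): S=153.6064, K−S=0.0000, hold=19.8945 ⇒ V=19.8945 continue  boundary S*=-
step 0: (k=0,j=0): S=131.3500, K−S=19.6000, hold=30.5531 ⇒ V=30.5531 continue  boundary S*=-

price = 30.5531
boundary = - - 96.0443 82.1282 96.0443 82.1282 96.0443 112.3184
tree:
30.5531
41.6021 19.8945
54.9057 28.8707 11.1311
68.8218 40.5624 17.5190 4.8306
80.7216 54.9057 26.7452 8.4495 1.2299
90.8971 68.8218 39.2850 14.4805 2.4574 0.0000
99.5983 80.7216 54.9057 24.1336 4.9098 0.0000 0.0000
107.0388 90.8971 68.8218 38.6316 9.8098 0.0000 0.0000 0.0000
113.4012 99.5983 80.7216 54.9057 19.6000 0.0000 0.0000 0.0000 0.0000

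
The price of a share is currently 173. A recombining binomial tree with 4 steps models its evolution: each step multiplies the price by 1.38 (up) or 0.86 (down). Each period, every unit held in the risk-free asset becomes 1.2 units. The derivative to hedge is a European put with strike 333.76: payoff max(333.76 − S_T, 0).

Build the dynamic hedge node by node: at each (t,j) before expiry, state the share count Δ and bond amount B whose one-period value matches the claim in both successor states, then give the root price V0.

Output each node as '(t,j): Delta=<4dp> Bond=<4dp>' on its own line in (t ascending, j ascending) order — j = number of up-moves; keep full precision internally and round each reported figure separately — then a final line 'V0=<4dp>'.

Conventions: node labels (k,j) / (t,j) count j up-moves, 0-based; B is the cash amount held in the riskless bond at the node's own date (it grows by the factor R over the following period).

(0,0): Delta=-0.4114 Bond=95.6951
(1,0): Delta=-0.7803 Bond=169.7255
(1,1): Delta=-0.2897 Bond=85.7740
(2,0): Delta=-1.0000 Bond=231.7778
(2,1): Delta=-0.7079 Bond=188.7903
(2,2): Delta=-0.1517 Bond=57.4727
(3,0): Delta=-1.0000 Bond=278.1333
(3,1): Delta=-1.0000 Bond=278.1333
(3,2): Delta=-0.6115 Bond=199.2386
(3,3): Delta=0.0000 Bond=0.0000
V0=24.5255

Risk-neutral probability p* = (R−d)/(u−d) = (1.2−0.86)/(1.38−0.86) = 0.6538.
At maturity the claim pays: V(4,0)=239.1276, V(4,1)=181.9080, V(4,2)=90.0905, V(4,3)=0.0000, V(4,4)=0.0000
Node (3,0) S=110.0377: V=(p*·181.9080+(1−p*)·239.1276)/1.2=168.0956; Δ=(181.9080−239.1276)/(151.8520−94.6324)=-1.0000; B=V−Δ·S=278.1333
Node (3,1) S=176.5721: V=(p*·90.0905+(1−p*)·181.9080)/1.2=101.5612; Δ=(90.0905−181.9080)/(243.6695−151.8520)=-1.0000; B=V−Δ·S=278.1333
Node (3,2) S=283.3366: V=(p*·0.0000+(1−p*)·90.0905)/1.2=25.9876; Δ=(0.0000−90.0905)/(391.0046−243.6695)=-0.6115; B=V−Δ·S=199.2386
Node (3,3) S=454.6565: V=(p*·0.0000+(1−p*)·0.0000)/1.2=0.0000; Δ=(0.0000−0.0000)/(627.4259−391.0046)=0.0000; B=V−Δ·S=0.0000
Node (2,0) S=127.9508: V=(p*·101.5612+(1−p*)·168.0956)/1.2=103.8270; Δ=(101.5612−168.0956)/(176.5721−110.0377)=-1.0000; B=V−Δ·S=231.7778
Node (2,1) S=205.3164: V=(p*·25.9876+(1−p*)·101.5612)/1.2=43.4564; Δ=(25.9876−101.5612)/(283.3366−176.5721)=-0.7079; B=V−Δ·S=188.7903
Node (2,2) S=329.4612: V=(p*·0.0000+(1−p*)·25.9876)/1.2=7.4964; Δ=(0.0000−25.9876)/(454.6565−283.3366)=-0.1517; B=V−Δ·S=57.4727
Node (1,0) S=148.7800: V=(p*·43.4564+(1−p*)·103.8270)/1.2=53.6283; Δ=(43.4564−103.8270)/(205.3164−127.9508)=-0.7803; B=V−Δ·S=169.7255
Node (1,1) S=238.7400: V=(p*·7.4964+(1−p*)·43.4564)/1.2=16.6201; Δ=(7.4964−43.4564)/(329.4612−205.3164)=-0.2897; B=V−Δ·S=85.7740
Node (0,0) S=173.0000: V=(p*·16.6201+(1−p*)·53.6283)/1.2=24.5255; Δ=(16.6201−53.6283)/(238.7400−148.7800)=-0.4114; B=V−Δ·S=95.6951
Verification: the root portfolio costs Δ(0,0)·S0 + B(0,0) = 24.5255, matching V0.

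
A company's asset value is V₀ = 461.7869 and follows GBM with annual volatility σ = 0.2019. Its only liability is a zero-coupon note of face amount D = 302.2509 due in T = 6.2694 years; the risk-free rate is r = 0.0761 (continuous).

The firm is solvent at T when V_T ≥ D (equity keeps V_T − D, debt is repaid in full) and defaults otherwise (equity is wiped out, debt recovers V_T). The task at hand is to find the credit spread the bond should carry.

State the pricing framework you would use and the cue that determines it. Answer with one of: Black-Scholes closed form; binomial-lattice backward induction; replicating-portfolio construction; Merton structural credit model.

framework: Merton structural credit model

Key observation: the data describe a firm's assets (V₀ = 461.7869, GBM) and a single zero-coupon debt of face 302.2509, so credit quantities follow from equity-as-call in the structural model.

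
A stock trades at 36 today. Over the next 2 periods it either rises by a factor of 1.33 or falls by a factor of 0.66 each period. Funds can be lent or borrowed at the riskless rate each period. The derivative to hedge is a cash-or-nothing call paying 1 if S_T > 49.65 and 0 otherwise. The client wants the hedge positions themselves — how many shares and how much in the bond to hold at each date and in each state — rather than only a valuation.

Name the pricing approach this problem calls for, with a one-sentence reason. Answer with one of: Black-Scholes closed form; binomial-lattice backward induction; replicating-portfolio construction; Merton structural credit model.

framework: replicating-portfolio construction

Key observation: a price alone would not answer the question — the per-node share/bond construction on the spot-36, 1.33/0.66 tree is required, and only the replicating-portfolio method yields it.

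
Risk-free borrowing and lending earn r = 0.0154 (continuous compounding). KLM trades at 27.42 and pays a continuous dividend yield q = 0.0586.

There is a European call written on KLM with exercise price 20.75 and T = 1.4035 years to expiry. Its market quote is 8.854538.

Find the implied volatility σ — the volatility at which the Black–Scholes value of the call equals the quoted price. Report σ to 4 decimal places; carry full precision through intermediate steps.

At σ = 0.5762 the Black–Scholes value reproduces the quote:
σ√T = 0.5762·√1.4035 = 0.682621
d₁ = (ln(S/K) + (r−q+σ²/2)T) / (σ√T) = (ln(27.42/20.75) + (0.0154−0.0586+0.5762²/2)·1.4035) / 0.682621 = (0.278726 + 0.172354) / 0.682621 = 0.660807
d₂ = d₁ − σ√T = 0.660807 − 0.682621 = -0.021813
e^{−rT} = 0.978618
e^{−qT} = 0.921046
N(d₁) = 0.745632,  N(d₂) = 0.491298
V = S·e^{−qT}·N(d₁) − K·e^{−rT}·N(d₂) = 18.831002 − 9.976464 = 8.854538 (matching the quote); vega is positive throughout, so no other σ reproduces this price

sigma = 0.5762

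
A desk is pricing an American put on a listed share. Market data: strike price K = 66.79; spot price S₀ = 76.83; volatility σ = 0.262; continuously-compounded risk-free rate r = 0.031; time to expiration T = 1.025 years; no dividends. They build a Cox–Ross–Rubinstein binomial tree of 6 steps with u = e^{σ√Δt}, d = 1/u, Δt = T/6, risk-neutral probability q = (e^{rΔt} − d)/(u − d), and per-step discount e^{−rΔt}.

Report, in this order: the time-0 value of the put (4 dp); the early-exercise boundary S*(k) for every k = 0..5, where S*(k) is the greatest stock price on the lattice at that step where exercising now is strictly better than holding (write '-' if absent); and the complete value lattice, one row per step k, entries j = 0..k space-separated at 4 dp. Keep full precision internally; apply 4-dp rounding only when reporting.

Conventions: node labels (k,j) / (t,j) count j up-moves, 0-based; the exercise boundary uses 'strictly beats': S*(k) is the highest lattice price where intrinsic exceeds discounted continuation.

price = 3.2058
boundary = - - - - 49.8210 55.5190
tree:
3.2058
5.1137 1.3124
7.9318 2.3209 0.3074
11.8735 4.0340 0.6149 0.0000
16.9690 6.8519 1.2299 0.0000 0.0000
22.0823 11.2710 2.4602 0.0000 0.0000 0.0000
26.6707 16.9690 4.9212 0.0000 0.0000 0.0000 0.0000

params: Δt=0.17083 u=1.11437 d=0.89737 q=0.49742 e^(-rΔt)=0.99472
t_6 payoffs: 26.6707 16.9690 4.9212 0.0000 0.0000 0.0000 0.0000
t_5: node(5,0) S=44.7077 payoff=22.0823 vs cont=21.7295 → 22.0823 [stop]  node(5,1) S=55.5190 payoff=11.2710 vs cont=10.9182 → 11.2710 [stop]  node(5,2) S=68.9447 payoff=0.0000 vs cont=2.4602 → 2.4602 [wait]  node(5,3) S=85.6171 payoff=0.0000 vs cont=0.0000 → 0.0000 [wait]  node(5,4) S=106.3212 payoff=0.0000 vs cont=0.0000 → 0.0000 [wait]  node(5,5) S=132.0320 payoff=0.0000 vs cont=0.0000 → 0.0000 [wait]  ⇒ S*(5)=55.5190
t_4: node(4,0) S=49.8210 payoff=16.9690 vs cont=16.6163 → 16.9690 [stop]  node(4,1) S=61.8688 payoff=4.9212 vs cont=6.8519 → 6.8519 [wait]  node(4,2) S=76.8300 payoff=0.0000 vs cont=1.2299 → 1.2299 [wait]  node(4,3) S=95.4092 payoff=0.0000 vs cont=0.0000 → 0.0000 [wait]  node(4,4) S=118.4812 payoff=0.0000 vs cont=0.0000 → 0.0000 [wait]  ⇒ S*(4)=49.8210
t_3: node(3,0) S=55.5190 payoff=11.2710 vs cont=11.8735 → 11.8735 [wait]  node(3,1) S=68.9447 payoff=0.0000 vs cont=4.0340 → 4.0340 [wait]  node(3,2) S=85.6171 payoff=0.0000 vs cont=0.6149 → 0.6149 [wait]  node(3,3) S=106.3212 payoff=0.0000 vs cont=0.0000 → 0.0000 [wait]  ⇒ S*(3)=-
t_2: node(2,0) S=61.8688 payoff=4.9212 vs cont=7.9318 → 7.9318 [wait]  node(2,1) S=76.8300 payoff=0.0000 vs cont=2.3209 → 2.3209 [wait]  node(2,2) S=95.4092 payoff=0.0000 vs cont=0.3074 → 0.3074 [wait]  ⇒ S*(2)=-
t_1: node(1,0) S=68.9447 payoff=0.0000 vs cont=5.1137 → 5.1137 [wait]  node(1,1) S=85.6171 payoff=0.0000 vs cont=1.3124 → 1.3124 [wait]  ⇒ S*(1)=-
t_0: node(0,0) S=76.8300 payoff=0.0000 vs cont=3.2058 → 3.2058 [wait]  ⇒ S*(0)=-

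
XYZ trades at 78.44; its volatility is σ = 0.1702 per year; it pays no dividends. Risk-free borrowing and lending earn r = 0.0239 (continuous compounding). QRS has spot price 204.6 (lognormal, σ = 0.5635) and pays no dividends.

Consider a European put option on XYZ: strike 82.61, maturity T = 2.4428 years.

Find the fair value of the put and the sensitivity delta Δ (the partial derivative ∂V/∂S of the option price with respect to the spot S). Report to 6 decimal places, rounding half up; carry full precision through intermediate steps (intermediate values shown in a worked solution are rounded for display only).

σ√T = 0.1702·√2.4428 = 0.266013
d₁ = (ln(S/K) + (r+σ²/2)T) / (σ√T) = (ln(78.44/82.61) + (0.0239+0.1702²/2)·2.4428) / 0.266013 = (-0.051797 + 0.093764) / 0.266013 = 0.157766
d₂ = d₁ − σ√T = 0.157766 − 0.266013 = -0.108248
e^{−rT} = 0.943289
N(−d₁) = 0.437321,  N(−d₂) = 0.543100
Put price V = K·e^{−rT}·N(−d₂) − S·N(−d₁) = 42.321145 − 34.303442 = 8.017704
Δ = −N(−d₁) = -0.437321

price = 8.017704
Δ = -0.437321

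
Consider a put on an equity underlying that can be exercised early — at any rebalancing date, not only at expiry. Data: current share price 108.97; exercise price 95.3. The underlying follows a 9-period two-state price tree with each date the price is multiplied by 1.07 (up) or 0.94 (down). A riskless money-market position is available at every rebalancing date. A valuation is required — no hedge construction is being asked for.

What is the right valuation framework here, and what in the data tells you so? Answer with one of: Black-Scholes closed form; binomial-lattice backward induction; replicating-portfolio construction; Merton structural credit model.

Key observation: the exercise right at every one of the 9 steps is what matters: each node needs max(95.3 − S, continuation), which only the stepwise tree valuation starting from spot 108.97 delivers.

framework: binomial-lattice backward induction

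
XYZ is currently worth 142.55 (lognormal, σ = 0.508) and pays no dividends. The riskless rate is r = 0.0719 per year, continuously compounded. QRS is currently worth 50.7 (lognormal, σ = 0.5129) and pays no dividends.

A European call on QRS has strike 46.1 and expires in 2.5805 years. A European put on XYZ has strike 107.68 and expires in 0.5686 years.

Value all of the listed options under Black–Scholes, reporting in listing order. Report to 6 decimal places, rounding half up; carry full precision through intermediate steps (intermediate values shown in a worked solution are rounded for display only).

[QRS call K=46.1]
σ√T = 0.5129·√2.5805 = 0.823919
d₁ = (ln(S/K) + (r+σ²/2)T) / (σ√T) = (ln(50.7/46.1) + (0.0719+0.5129²/2)·2.5805) / 0.823919 = (0.095113 + 0.524959) / 0.823919 = 0.752589
d₂ = d₁ − σ√T = 0.752589 − 0.823919 = -0.071330
e^{−rT} = 0.830657
N(d₁) = 0.774151,  N(d₂) = 0.471567
price = S·N(d₁) − K·e^{−rT}·N(d₂) = 39.249479 − 18.057872 = 21.191607
[XYZ put K=107.68]
σ√T = 0.508·√0.5686 = 0.383060
d₁ = (ln(S/K) + (r+σ²/2)T) / (σ√T) = (ln(142.55/107.68) + (0.0719+0.508²/2)·0.5686) / 0.383060 = (0.280529 + 0.114250) / 0.383060 = 1.030592
d₂ = d₁ − σ√T = 1.030592 − 0.383060 = 0.647532
e^{−rT} = 0.959942
N(−d₁) = 0.151366,  N(−d₂) = 0.258644
price = K·e^{−rT}·N(−d₂) − S·N(−d₁) = 26.735134 − 21.577236 = 5.157898

price(QRS call K=46.1) = 21.191607
price(XYZ put K=107.68) = 5.157898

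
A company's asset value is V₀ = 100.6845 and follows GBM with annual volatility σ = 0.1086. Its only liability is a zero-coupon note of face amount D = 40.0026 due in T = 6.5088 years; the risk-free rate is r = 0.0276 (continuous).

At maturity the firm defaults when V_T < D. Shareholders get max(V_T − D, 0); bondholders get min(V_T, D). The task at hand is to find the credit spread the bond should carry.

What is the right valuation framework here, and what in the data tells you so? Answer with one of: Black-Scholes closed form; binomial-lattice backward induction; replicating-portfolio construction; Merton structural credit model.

framework: Merton structural credit model

Key observation: assets follow a GBM and default happens iff V_T < 40.0026; valuing claims on that split (equity as a call, risky debt as the residual) is the structural model's definition.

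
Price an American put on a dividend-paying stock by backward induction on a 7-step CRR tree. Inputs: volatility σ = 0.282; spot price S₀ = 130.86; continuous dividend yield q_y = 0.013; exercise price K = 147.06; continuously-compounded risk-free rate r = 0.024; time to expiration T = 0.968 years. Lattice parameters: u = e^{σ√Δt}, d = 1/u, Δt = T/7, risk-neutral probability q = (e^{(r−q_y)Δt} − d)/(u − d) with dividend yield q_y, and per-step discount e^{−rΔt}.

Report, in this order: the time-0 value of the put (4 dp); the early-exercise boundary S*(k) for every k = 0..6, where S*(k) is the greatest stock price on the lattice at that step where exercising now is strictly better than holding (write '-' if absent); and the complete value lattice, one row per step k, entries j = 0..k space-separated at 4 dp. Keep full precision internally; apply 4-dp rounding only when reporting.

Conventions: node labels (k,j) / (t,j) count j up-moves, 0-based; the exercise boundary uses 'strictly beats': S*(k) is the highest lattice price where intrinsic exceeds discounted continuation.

Δt=0.13829, u=1.11056, d=0.90044, q=0.48105, disc=e^(-rΔt)=0.99669
k=7 terminal: V=max(K-S,0) → 84.2534 69.5975 51.5216 29.2278 1.7318 0.0000 0.0000 0.0000
k=6: j=0 S=69.7507 intr=77.3093 cont=76.9473 V=77.3093[EX]; j=1 S=86.0270 intr=61.0330 cont=60.7003 V=61.0330[EX]; j=2 S=106.1013 intr=40.9587 cont=40.6620 V=40.9587[EX]; j=3 S=130.8600 intr=16.2000 cont=15.9478 V=16.2000[EX]; j=4 S=161.3961 intr=0.0000 cont=0.8957 V=0.8957[hold]; j=5 S=199.0578 intr=0.0000 cont=0.0000 V=0.0000[hold]; j=6 S=245.5077 intr=0.0000 cont=0.0000 V=0.0000[hold]  S*(6)=130.8600
k=5: j=0 S=77.4625 intr=69.5975 cont=69.2493 V=69.5975[EX]; j=1 S=95.5384 intr=51.5216 cont=51.2060 V=51.5216[EX]; j=2 S=117.8322 intr=29.2278 cont=28.9522 V=29.2278[EX]; j=3 S=145.3282 intr=1.7318 cont=8.8086 V=8.8086[hold]; j=4 S=179.2405 intr=0.0000 cont=0.4633 V=0.4633[hold]; j=5 S=221.0661 intr=0.0000 cont=0.0000 V=0.0000[hold]  S*(5)=117.8322
k=4: j=0 S=86.0270 intr=61.0330 cont=60.7003 V=61.0330[EX]; j=1 S=106.1013 intr=40.9587 cont=40.6620 V=40.9587[EX]; j=2 S=130.8600 intr=16.2000 cont=19.3408 V=19.3408[hold]; j=3 S=161.3961 intr=0.0000 cont=4.7782 V=4.7782[hold]; j=4 S=199.0578 intr=0.0000 cont=0.2396 V=0.2396[hold]  S*(4)=106.1013
k=3: j=0 S=95.5384 intr=51.5216 cont=51.2060 V=51.5216[EX]; j=1 S=117.8322 intr=29.2278 cont=30.4581 V=30.4581[hold]; j=2 S=145.3282 intr=1.7318 cont=12.2945 V=12.2945[hold]; j=3 S=179.2405 intr=0.0000 cont=2.5863 V=2.5863[hold]  S*(3)=95.5384
k=2: j=0 S=106.1013 intr=40.9587 cont=41.2518 V=41.2518[hold]; j=1 S=130.8600 intr=16.2000 cont=21.6485 V=21.6485[hold]; j=2 S=161.3961 intr=0.0000 cont=7.5991 V=7.5991[hold]  S*(2)=-
k=1: j=0 S=117.8322 intr=29.2278 cont=31.7162 V=31.7162[hold]; j=1 S=145.3282 intr=1.7318 cont=14.8407 V=14.8407[hold]  S*(1)=-
k=0: j=0 S=130.8600 intr=16.2000 cont=23.5200 V=23.5200[hold]  S*(0)=-

price = 23.5200
boundary = - - - 95.5384 106.1013 117.8322 130.8600
tree:
23.5200
31.7162 14.8407
41.2518 21.6485 7.5991
51.5216 30.4581 12.2945 2.5863
61.0330 40.9587 19.3408 4.7782 0.2396
69.5975 51.5216 29.2278 8.8086 0.4633 0.0000
77.3093 61.0330 40.9587 16.2000 0.8957 0.0000 0.0000
84.2534 69.5975 51.5216 29.2278 1.7318 0.0000 0.0000 0.0000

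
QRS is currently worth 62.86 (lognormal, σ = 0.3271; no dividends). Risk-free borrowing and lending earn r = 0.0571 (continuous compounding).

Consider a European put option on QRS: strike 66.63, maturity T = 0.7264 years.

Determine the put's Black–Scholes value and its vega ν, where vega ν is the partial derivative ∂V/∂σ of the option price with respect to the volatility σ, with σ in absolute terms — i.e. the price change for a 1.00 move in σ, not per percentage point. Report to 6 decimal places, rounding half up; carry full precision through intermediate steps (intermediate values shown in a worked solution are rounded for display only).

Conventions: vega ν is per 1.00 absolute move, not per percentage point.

σ√T = 0.3271·√0.7264 = 0.278784
d₁ = (ln(S/K) + (r+σ²/2)T) / (σ√T) = (ln(62.86/66.63) + (0.0571+0.3271²/2)·0.7264) / 0.278784 = (-0.058245 + 0.080338) / 0.278784 = 0.079247
d₂ = d₁ − σ√T = 0.079247 − 0.278784 = -0.199537
e^{−rT} = 0.959371
N(−d₁) = 0.468418,  N(−d₂) = 0.579079
Put price V = K·e^{−rT}·N(−d₂) − S·N(−d₁) = 37.016382 − 29.444753 = 7.571629
φ(d₁) = (1/√(2π))·e^{−d₁²/2} = 0.397692
ν = S·φ(d₁)·√T = 21.306330

price = 7.571629
ν = 21.306330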